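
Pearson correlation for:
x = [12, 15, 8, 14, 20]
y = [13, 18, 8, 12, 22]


n=5, Σx=69, Σy=73, Σxy=1098, Σx²=1029, Σy²=1185
r = (5×1098 - 69×73)/√((5×1029 - 69²)(5×1185 - 73²))
= 453/√(384×596) = 453/√228864 ≈ 453/478.3973 ≈ 0.9469

r ≈ 0.9469


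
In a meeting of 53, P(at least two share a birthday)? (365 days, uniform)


P(all different) = Π(365-i)/365 for i=0..52
= 0.018862
P(match) = 1 - 0.018862 = 0.981138

P ≈ 0.9811 ≈ 98.11%


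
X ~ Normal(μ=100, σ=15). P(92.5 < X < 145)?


z₁=(92.5-100)/15=-0.5, z₂=(145-100)/15=3.0
P = Φ(3.0) - Φ(-0.5) = 0.998650 - 0.308538 = 0.690112 ≈ 0.6901

P(92.5 < X < 145) ≈ 0.6901


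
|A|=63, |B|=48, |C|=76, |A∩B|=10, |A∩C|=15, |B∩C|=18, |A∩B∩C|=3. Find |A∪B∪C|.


|A∪B∪C| = 63+48+76-10-15-18+3 = 147

|A∪B∪C| = 147


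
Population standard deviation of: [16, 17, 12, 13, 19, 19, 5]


Mean = 101/7
  (16-101/7)²=121/49
  (17-101/7)²=324/49
  (12-101/7)²=289/49
  (13-101/7)²=100/49
  (19-101/7)²=1024/49
  (19-101/7)²=1024/49
  (5-101/7)²=4356/49
Σ(x-μ)² = 1034/7
σ² = (1034/7)/7 = 1034/49

σ = √(1034/49) ≈ 4.5937


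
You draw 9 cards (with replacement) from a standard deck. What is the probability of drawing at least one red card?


P(not a red card) = 26/52 = 1/2
P(none in 9 draws) = (1/2)^9 = 1/512
P(≥1 red card) = 1 - 1/512 = 511/512

P = 511/512 ≈ 99.80%


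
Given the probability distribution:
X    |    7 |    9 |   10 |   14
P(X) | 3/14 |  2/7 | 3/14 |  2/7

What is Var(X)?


E[X] = 143/14
E[X²] = 1555/14
Var(X) = E[X²] - (E[X])² = 1555/14 - 20449/196 = 1321/196

Var(X) = 1321/196 ≈ 6.7398


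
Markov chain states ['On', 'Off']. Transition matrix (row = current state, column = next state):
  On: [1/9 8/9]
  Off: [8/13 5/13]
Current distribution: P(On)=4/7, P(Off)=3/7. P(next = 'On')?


P(next=On) = Σᵢ P(now=i)×P(i→On)
= 4/7×1/9 + 3/7×8/13
= 4/63 + 24/91 = 268/819

P = 268/819 ≈ 0.3272


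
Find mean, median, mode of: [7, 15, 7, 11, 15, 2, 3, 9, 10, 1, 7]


Sorted: [1, 2, 3, 7, 7, 7, 9, 10, 11, 15, 15]
Mean = 87/11
Median = 7
Freq: {7: 3, 15: 2, 11: 1, 2: 1, 3: 1, 9: 1, 10: 1, 1: 1}
Mode: [7]

Mean=87/11, Median=7, Mode=7


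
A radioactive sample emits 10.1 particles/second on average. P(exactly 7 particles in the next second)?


Poisson(λ=10.1): P(X=7) = e^(-λ)×λ^k/k!
= e^(-10.1) × 10.1^7 / 7!
≈ 4.107955523e-05 × 10721353.5211 / 5040 ≈ 0.087387

P(X=7) ≈ 0.087387 ≈ 8.74%


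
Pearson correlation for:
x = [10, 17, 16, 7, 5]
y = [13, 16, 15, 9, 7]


n=5, Σx=55, Σy=60, Σxy=740, Σx²=719, Σy²=780
r = (5×740 - 55×60)/√((5×719 - 55²)(5×780 - 60²))
= 400/√(570×300) = 400/√171000 ≈ 400/413.5215 ≈ 0.9673

r ≈ 0.9673


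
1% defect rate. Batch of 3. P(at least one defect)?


P(all good) = (99/100)^3 = 970299/1000000
P(≥1 defect) = 29701/1000000

P = 29701/1000000 ≈ 2.97%


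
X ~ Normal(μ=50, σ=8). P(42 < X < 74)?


z₁=(42-50)/8=-1.0, z₂=(74-50)/8=3.0
P = Φ(3.0) - Φ(-1.0) = 0.998650 - 0.158655 = 0.839995 ≈ 0.8400

P(42 < X < 74) ≈ 0.8400


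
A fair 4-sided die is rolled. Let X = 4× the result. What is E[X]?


E[die] = (1+4)/2 = 5/2
E[X] = 4 × 5/2 = 10

E[X] = 10


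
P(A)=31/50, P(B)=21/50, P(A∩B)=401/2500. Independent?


P(A)×P(B) = 651/2500
P(A∩B) = 401/2500
Not equal → NOT independent

No, not independent


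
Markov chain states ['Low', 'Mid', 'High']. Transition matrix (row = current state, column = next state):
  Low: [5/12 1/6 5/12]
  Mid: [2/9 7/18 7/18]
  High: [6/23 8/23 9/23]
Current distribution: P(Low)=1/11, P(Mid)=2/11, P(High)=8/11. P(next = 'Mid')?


P(next=Mid) = Σᵢ P(now=i)×P(i→Mid)
= 1/11×1/6 + 2/11×7/18 + 8/11×8/23
= 1/66 + 7/99 + 64/253 = 1543/4554

P = 1543/4554 ≈ 0.3388


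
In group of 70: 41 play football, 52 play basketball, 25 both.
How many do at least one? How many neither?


|A∪B| = 41+52-25 = 68
Neither = 70-68 = 2

At least one: 68; Neither: 2


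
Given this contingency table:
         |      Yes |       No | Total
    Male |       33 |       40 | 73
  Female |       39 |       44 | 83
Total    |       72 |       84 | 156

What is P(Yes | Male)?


P(Yes | Male) = 33/(33+40) = 33/73

P(Yes|Male) = 33/73 ≈ 45.21%


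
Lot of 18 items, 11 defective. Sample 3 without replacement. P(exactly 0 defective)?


Hypergeometric: C(11,0)×C(7,3)/C(18,3)
= 1×35/816 = 35/816

P(X=0) = 35/816 ≈ 4.29%


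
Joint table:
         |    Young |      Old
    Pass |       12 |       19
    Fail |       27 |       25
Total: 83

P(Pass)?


P(Pass) = (12+19)/83 = 31/83

P(Pass) = 31/83 ≈ 37.35%


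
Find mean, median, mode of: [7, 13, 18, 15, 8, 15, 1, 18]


Sorted: [1, 7, 8, 13, 15, 15, 18, 18]
Mean = 95/8
Median = 14
Freq: {7: 1, 13: 1, 18: 2, 15: 2, 8: 1, 1: 1}
Mode: [15, 18]

Mean=95/8, Median=14, Mode=[15, 18]


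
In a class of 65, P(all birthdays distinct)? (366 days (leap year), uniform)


P(all different) = Π(366-i)/366 for i=0..64
= (366/366)×(365/366)×...×(302/366)
= 0.002358

P ≈ 0.0024 ≈ 0.24%


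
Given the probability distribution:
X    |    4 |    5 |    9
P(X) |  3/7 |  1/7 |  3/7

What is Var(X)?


E[X] = 44/7
E[X²] = 316/7
Var(X) = E[X²] - (E[X])² = 316/7 - 1936/49 = 276/49

Var(X) = 276/49 ≈ 5.6327


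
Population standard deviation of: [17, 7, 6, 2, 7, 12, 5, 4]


Mean = 60/8 = 15/2
  (17-15/2)²=361/4
  (7-15/2)²=1/4
  (6-15/2)²=9/4
  (2-15/2)²=121/4
  (7-15/2)²=1/4
  (12-15/2)²=81/4
  (5-15/2)²=25/4
  (4-15/2)²=49/4
Σ(x-μ)² = 162
σ² = 162/8 = 81/4

σ = √(81/4) ≈ 4.5000


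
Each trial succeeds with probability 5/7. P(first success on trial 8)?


Geometric: P(X=8) = (1-p)^(k-1)×p = (2/7)^7×5/7 = 640/5764801

P(X=8) = 640/5764801 ≈ 0.01%


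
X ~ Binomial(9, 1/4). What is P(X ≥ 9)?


P(X ≥ 9) = Σ P(X=i) for i=9..9
P(X=9) = 1/262144
Sum = 1/262144

P(X ≥ 9) = 1/262144 ≈ 0.00%


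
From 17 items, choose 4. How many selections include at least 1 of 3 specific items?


Complement: C(17,4) - C(14,4) = 2380 - 1001 = 1379

1379


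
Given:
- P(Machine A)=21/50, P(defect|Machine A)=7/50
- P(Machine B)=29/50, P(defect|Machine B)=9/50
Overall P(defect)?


P(B) = Σ P(B|Aᵢ)×P(Aᵢ)
  7/50×21/50 = 147/2500
  9/50×29/50 = 261/2500
Sum = 102/625

P(defect) = 102/625 ≈ 16.32%


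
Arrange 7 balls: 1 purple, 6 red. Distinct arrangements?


7!/(1!×6!) = 7

7


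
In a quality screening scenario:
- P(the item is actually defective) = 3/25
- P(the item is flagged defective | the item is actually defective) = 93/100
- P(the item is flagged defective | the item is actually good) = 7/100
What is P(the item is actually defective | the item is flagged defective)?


Using Bayes' theorem:
P(A|B) = P(B|A)·P(A) / P(B)

P(the item is flagged defective) = 93/100 × 3/25 + 7/100 × 22/25
= 279/2500 + 77/1250 = 433/2500

P(the item is actually defective|the item is flagged defective) = (279/2500) / (433/2500) = 279/433

P(the item is actually defective|the item is flagged defective) = 279/433 ≈ 64.43%


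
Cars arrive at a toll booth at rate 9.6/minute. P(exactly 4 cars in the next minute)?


Poisson(λ=9.6): P(X=4) = e^(-λ)×λ^k/k!
= e^(-9.6) × 9.6^4 / 4!
≈ 6.772873649e-05 × 8493.4656 / 24 ≈ 0.023969

P(X=4) ≈ 0.023969 ≈ 2.40%


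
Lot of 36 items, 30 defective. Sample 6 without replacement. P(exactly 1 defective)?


Hypergeometric: C(30,1)×C(6,5)/C(36,6)
= 30×6/1947792 = 15/162316

P(X=1) = 15/162316 ≈ 0.01%


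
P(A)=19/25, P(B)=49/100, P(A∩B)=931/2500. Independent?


P(A)×P(B) = 931/2500
P(A∩B) = 931/2500
Equal ✓ → Independent

Yes, independent


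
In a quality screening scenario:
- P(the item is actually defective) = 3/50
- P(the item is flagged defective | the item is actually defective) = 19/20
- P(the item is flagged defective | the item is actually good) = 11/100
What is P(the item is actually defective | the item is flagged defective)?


Using Bayes' theorem:
P(A|B) = P(B|A)·P(A) / P(B)

P(the item is flagged defective) = 19/20 × 3/50 + 11/100 × 47/50
= 57/1000 + 517/5000 = 401/2500

P(the item is actually defective|the item is flagged defective) = (57/1000) / (401/2500) = 285/802

P(the item is actually defective|the item is flagged defective) = 285/802 ≈ 35.54%


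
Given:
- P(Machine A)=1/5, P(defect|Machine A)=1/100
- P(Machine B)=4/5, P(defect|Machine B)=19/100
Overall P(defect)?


P(B) = Σ P(B|Aᵢ)×P(Aᵢ)
  1/100×1/5 = 1/500
  19/100×4/5 = 19/125
Sum = 77/500

P(defect) = 77/500 ≈ 15.40%


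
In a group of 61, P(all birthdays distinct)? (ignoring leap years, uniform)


P(all different) = Π(365-i)/365 for i=0..60
= (365/365)×(364/365)×...×(305/365)
= 0.004911

P ≈ 0.0049 ≈ 0.49%


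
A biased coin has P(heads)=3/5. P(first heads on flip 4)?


Geometric: P(X=4) = (1-p)^(k-1)×p = (2/5)^3×3/5 = 24/625

P(X=4) = 24/625 ≈ 3.84%


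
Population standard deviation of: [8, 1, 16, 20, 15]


Mean = 60/5 = 12
  (8-12)²=16
  (1-12)²=121
  (16-12)²=16
  (20-12)²=64
  (15-12)²=9
Σ(x-μ)² = 226
σ² = 226/5

σ = √(226/5) ≈ 6.7231


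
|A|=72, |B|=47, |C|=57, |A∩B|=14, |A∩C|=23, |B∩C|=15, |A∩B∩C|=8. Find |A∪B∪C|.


|A∪B∪C| = 72+47+57-14-23-15+8 = 132

|A∪B∪C| = 132


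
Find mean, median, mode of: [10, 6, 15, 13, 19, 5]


Sorted: [5, 6, 10, 13, 15, 19]
Mean = 68/6 = 34/3
Median = 23/2
Freq: {10: 1, 6: 1, 15: 1, 13: 1, 19: 1, 5: 1}
Mode: No mode

Mean=34/3, Median=23/2, Mode=No mode


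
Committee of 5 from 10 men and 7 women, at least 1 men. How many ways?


Count by #men:
  1M,4W: C(10,1)×C(7,4)=350
  2M,3W: C(10,2)×C(7,3)=1575
  3M,2W: C(10,3)×C(7,2)=2520
  4M,1W: C(10,4)×C(7,1)=1470
  5M,0W: C(10,5)×C(7,0)=252
Total = 6167

6167


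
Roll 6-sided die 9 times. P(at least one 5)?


P(no 5)^9 = (5/6)^9 = 1953125/10077696
P(≥1) = 1 - 1953125/10077696 = 8124571/10077696

P = 8124571/10077696 ≈ 80.62%


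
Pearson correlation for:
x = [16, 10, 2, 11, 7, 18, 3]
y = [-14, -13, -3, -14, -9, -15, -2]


n=7, Σx=67, Σy=-70, Σxy=-853, Σx²=863, Σy²=880
r = (7×(-853) - 67×(-70))/√((7×863 - 67²)(7×880 - (-70)²))
= -1281/√(1552×1260) = -1281/√1955520 ≈ -1281/1398.3991 ≈ -0.9160

r ≈ -0.9160


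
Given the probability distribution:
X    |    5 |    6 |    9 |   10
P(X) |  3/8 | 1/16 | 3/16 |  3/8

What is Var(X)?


E[X] = 123/16
E[X²] = 1029/16
Var(X) = E[X²] - (E[X])² = 1029/16 - 15129/256 = 1335/256

Var(X) = 1335/256 ≈ 5.2148


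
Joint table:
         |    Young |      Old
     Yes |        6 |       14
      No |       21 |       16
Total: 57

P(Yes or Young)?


P(Yes∨Young) = P(Yes) + P(Young) - P(Yes∧Young)
= (20 + 27 - 6)/57 = 41/57

P = 41/57 ≈ 71.93%


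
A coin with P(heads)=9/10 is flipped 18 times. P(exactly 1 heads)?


Binomial: P(X=1) = C(18,1)×p^1×(1-p)^17
= 18 × 9/10 × 1/100000000000000000 = 81/500000000000000000

P(X=1) = 81/500000000000000000 ≈ 0.00%


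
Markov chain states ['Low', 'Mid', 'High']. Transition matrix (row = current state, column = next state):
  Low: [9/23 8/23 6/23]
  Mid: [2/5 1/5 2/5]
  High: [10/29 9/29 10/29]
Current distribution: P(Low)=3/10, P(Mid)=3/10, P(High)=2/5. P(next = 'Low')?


P(next=Low) = Σᵢ P(now=i)×P(i→Low)
= 3/10×9/23 + 3/10×2/5 + 2/5×10/29
= 27/230 + 3/25 + 4/29 = 12517/33350

P = 12517/33350 ≈ 0.3753


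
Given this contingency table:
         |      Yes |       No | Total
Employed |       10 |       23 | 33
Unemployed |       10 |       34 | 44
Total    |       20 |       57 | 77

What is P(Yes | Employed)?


P(Yes | Employed) = 10/(10+23) = 10/33

P(Yes|Employed) = 10/33 ≈ 30.30%


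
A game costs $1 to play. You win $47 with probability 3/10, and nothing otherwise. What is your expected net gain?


E[gain] = (47-1)×3/10 + (-1)×7/10
= 69/5 - 7/10 = 131/10

Expected net gain = $131/10 ≈ $13.10


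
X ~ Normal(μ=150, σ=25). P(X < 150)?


z = (150-150)/25 = 0.0
P(Z < 0.0) = 0.5000

P(X < 150) ≈ 0.5000


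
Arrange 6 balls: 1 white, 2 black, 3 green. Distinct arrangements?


6!/(1!×2!×3!) = 60

60


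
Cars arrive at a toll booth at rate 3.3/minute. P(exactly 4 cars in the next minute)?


Poisson(λ=3.3): P(X=4) = e^(-λ)×λ^k/k!
= e^(-3.3) × 3.3^4 / 4!
≈ 0.0368831674 × 118.5921 / 24 ≈ 0.182252

P(X=4) ≈ 0.182252 ≈ 18.23%


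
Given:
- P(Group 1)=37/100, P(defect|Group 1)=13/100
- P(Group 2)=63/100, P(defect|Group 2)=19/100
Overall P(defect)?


P(B) = Σ P(B|Aᵢ)×P(Aᵢ)
  13/100×37/100 = 481/10000
  19/100×63/100 = 1197/10000
Sum = 839/5000

P(defect) = 839/5000 ≈ 16.78%


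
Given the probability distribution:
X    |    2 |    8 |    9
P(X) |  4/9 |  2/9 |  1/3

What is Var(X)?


E[X] = 17/3
E[X²] = 43
Var(X) = E[X²] - (E[X])² = 43 - 289/9 = 98/9

Var(X) = 98/9 ≈ 10.8889


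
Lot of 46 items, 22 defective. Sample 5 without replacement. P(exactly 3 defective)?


Hypergeometric: C(22,3)×C(24,2)/C(46,5)
= 1540×276/1370754 = 40/129

P(X=3) = 40/129 ≈ 31.01%


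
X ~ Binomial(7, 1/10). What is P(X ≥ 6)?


P(X ≥ 6) = Σ P(X=i) for i=6..7
P(X=6) = 63/10000000
P(X=7) = 1/10000000
Sum = 1/156250

P(X ≥ 6) = 1/156250 ≈ 0.00%


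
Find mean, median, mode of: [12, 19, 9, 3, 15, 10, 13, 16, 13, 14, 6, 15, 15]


Sorted: [3, 6, 9, 10, 12, 13, 13, 14, 15, 15, 15, 16, 19]
Mean = 160/13
Median = 13
Freq: {12: 1, 19: 1, 9: 1, 3: 1, 15: 3, 10: 1, 13: 2, 16: 1, 14: 1, 6: 1}
Mode: [15]

Mean=160/13, Median=13, Mode=15


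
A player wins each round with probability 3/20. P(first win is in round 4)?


Geometric: P(X=4) = (1-p)^(k-1)×p = (17/20)^3×3/20 = 14739/160000

P(X=4) = 14739/160000 ≈ 9.21%


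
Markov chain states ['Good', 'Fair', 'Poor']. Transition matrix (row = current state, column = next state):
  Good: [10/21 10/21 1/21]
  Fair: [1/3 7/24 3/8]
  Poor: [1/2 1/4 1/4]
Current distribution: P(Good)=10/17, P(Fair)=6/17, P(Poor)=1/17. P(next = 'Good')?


P(next=Good) = Σᵢ P(now=i)×P(i→Good)
= 10/17×10/21 + 6/17×1/3 + 1/17×1/2
= 100/357 + 2/17 + 1/34 = 305/714

P = 305/714 ≈ 0.4272


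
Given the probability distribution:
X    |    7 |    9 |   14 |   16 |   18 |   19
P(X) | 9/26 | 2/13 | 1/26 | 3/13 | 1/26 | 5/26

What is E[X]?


E[X] = Σ x·P(X=x)
= (7)×(9/26) + (9)×(2/13) + (14)×(1/26) + (16)×(3/13) + (18)×(1/26) + (19)×(5/26)
= 161/13

E[X] = 161/13


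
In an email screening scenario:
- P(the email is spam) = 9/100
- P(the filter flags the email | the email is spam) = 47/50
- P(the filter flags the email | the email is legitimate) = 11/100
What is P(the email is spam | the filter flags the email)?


Using Bayes' theorem:
P(A|B) = P(B|A)·P(A) / P(B)

P(the filter flags the email) = 47/50 × 9/100 + 11/100 × 91/100
= 423/5000 + 1001/10000 = 1847/10000

P(the email is spam|the filter flags the email) = (423/5000) / (1847/10000) = 846/1847

P(the email is spam|the filter flags the email) = 846/1847 ≈ 45.80%


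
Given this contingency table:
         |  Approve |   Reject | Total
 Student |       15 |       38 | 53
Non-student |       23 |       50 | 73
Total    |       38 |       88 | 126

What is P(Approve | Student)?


P(Approve | Student) = 15/(15+38) = 15/53

P(Approve|Student) = 15/53 ≈ 28.30%


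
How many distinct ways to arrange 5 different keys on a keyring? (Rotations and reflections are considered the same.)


Free circular arrangements: rotations and reflections both identified.
(n-1)!/2 = 4!/2 = 24/2 = 12

12


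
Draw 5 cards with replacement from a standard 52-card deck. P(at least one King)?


P(not a King) = 48/52 = 12/13
P(none in 5 draws) = (12/13)^5 = 248832/371293
P(≥1 King) = 1 - 248832/371293 = 122461/371293

P = 122461/371293 ≈ 32.98%


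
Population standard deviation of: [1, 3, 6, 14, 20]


Mean = 44/5
  (1-44/5)²=1521/25
  (3-44/5)²=841/25
  (6-44/5)²=196/25
  (14-44/5)²=676/25
  (20-44/5)²=3136/25
Σ(x-μ)² = 1274/5
σ² = (1274/5)/5 = 1274/25

σ = √(1274/25) ≈ 7.1386


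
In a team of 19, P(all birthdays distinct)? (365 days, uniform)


P(all different) = Π(365-i)/365 for i=0..18
= (365/365)×(364/365)×...×(347/365)
= 0.620881

P ≈ 0.6209 ≈ 62.09%


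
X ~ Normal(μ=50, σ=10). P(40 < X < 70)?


z₁=(40-50)/10=-1.0, z₂=(70-50)/10=2.0
P = Φ(2.0) - Φ(-1.0) = 0.977250 - 0.158655 = 0.818595 ≈ 0.8186

P(40 < X < 70) ≈ 0.8186


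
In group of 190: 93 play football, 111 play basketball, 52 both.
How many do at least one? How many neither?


|A∪B| = 93+111-52 = 152
Neither = 190-152 = 38

At least one: 152; Neither: 38


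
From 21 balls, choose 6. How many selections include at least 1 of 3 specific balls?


Complement: C(21,6) - C(18,6) = 54264 - 18564 = 35700

35700


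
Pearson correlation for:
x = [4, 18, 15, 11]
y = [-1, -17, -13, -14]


n=4, Σx=48, Σy=-45, Σxy=-659, Σx²=686, Σy²=655
r = (4×(-659) - 48×(-45))/√((4×686 - 48²)(4×655 - (-45)²))
= -476/√(440×595) = -476/√261800 ≈ -476/511.6640 ≈ -0.9303

r ≈ -0.9303


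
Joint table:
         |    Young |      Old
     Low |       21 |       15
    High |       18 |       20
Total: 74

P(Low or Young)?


P(Low∨Young) = P(Low) + P(Young) - P(Low∧Young)
= (36 + 39 - 21)/74 = 54/74 = 27/37

P = 27/37 ≈ 72.97%


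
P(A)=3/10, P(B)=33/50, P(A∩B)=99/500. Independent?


P(A)×P(B) = 99/500
P(A∩B) = 99/500
Equal ✓ → Independent

Yes, independent


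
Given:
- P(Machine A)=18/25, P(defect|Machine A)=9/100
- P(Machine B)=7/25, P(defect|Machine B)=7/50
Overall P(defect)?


P(B) = Σ P(B|Aᵢ)×P(Aᵢ)
  9/100×18/25 = 81/1250
  7/50×7/25 = 49/1250
Sum = 13/125

P(defect) = 13/125 ≈ 10.40%


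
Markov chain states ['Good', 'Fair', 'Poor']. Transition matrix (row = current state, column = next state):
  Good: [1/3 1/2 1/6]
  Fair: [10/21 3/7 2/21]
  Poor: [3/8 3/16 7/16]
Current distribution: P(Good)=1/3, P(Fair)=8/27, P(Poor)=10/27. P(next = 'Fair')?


P(next=Fair) = Σᵢ P(now=i)×P(i→Fair)
= 1/3×1/2 + 8/27×3/7 + 10/27×3/16
= 1/6 + 8/63 + 5/72 = 61/168

P = 61/168 ≈ 0.3631


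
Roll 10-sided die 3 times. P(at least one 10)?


P(no 10)^3 = (9/10)^3 = 729/1000
P(≥1) = 1 - 729/1000 = 271/1000

P = 271/1000 ≈ 27.10%


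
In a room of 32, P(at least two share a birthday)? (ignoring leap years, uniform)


P(all different) = Π(365-i)/365 for i=0..31
= 0.246652
P(match) = 1 - 0.246652 = 0.753348

P ≈ 0.7533 ≈ 75.33%


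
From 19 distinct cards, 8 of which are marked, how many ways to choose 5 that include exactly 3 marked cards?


Choose 3 of the 8 marked cards and 2 of the other 11 cards:
C(8,3)×C(11,2) = 56×55 = 3080

3080


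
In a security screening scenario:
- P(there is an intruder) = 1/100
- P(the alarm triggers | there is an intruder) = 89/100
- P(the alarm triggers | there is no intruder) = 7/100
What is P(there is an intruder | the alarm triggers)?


Using Bayes' theorem:
P(A|B) = P(B|A)·P(A) / P(B)

P(the alarm triggers) = 89/100 × 1/100 + 7/100 × 99/100
= 89/10000 + 693/10000 = 391/5000

P(there is an intruder|the alarm triggers) = (89/10000) / (391/5000) = 89/782

P(there is an intruder|the alarm triggers) = 89/782 ≈ 11.38%


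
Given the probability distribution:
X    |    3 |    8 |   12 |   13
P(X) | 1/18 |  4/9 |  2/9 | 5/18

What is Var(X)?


E[X] = 10
E[X²] = 971/9
Var(X) = E[X²] - (E[X])² = 971/9 - 100 = 71/9

Var(X) = 71/9 ≈ 7.8889


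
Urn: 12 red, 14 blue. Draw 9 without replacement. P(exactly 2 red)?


Hypergeometric: C(12,2)×C(14,7)/C(26,9)
= 66×3432/3124550 = 792/10925

P(X=2) = 792/10925 ≈ 7.25%


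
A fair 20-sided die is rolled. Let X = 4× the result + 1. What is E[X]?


E[die] = (1+20)/2 = 21/2
E[X] = 4×21/2 + 1 = 43

E[X] = 43


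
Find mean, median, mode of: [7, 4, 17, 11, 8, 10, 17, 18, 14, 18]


Sorted: [4, 7, 8, 10, 11, 14, 17, 17, 18, 18]
Mean = 124/10 = 62/5
Median = 25/2
Freq: {7: 1, 4: 1, 17: 2, 11: 1, 8: 1, 10: 1, 18: 2, 14: 1}
Mode: [17, 18]

Mean=62/5, Median=25/2, Mode=[17, 18]


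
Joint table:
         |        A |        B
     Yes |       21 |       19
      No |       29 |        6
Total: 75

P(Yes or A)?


P(Yes∨A) = P(Yes) + P(A) - P(Yes∧A)
= (40 + 50 - 21)/75 = 69/75 = 23/25

P = 23/25 ≈ 92.00%


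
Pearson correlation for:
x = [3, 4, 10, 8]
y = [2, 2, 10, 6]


n=4, Σx=25, Σy=20, Σxy=162, Σx²=189, Σy²=144
r = (4×162 - 25×20)/√((4×189 - 25²)(4×144 - 20²))
= 148/√(131×176) = 148/√23056 ≈ 148/151.8420 ≈ 0.9747

r ≈ 0.9747


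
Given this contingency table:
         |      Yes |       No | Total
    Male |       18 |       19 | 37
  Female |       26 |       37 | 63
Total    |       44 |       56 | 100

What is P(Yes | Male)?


P(Yes | Male) = 18/(18+19) = 18/37

P(Yes|Male) = 18/37 ≈ 48.65%


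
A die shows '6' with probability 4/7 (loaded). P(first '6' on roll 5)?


Geometric: P(X=5) = (1-p)^(k-1)×p = (3/7)^4×4/7 = 324/16807

P(X=5) = 324/16807 ≈ 1.93%


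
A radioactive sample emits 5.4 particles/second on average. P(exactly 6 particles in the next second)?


Poisson(λ=5.4): P(X=6) = e^(-λ)×λ^k/k!
= e^(-5.4) × 5.4^6 / 6!
≈ 0.004516580943 × 24794.911296 / 720 ≈ 0.155539

P(X=6) ≈ 0.155539 ≈ 15.55%


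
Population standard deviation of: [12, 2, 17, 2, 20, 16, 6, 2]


Mean = 77/8
  (12-77/8)²=361/64
  (2-77/8)²=3721/64
  (17-77/8)²=3481/64
  (2-77/8)²=3721/64
  (20-77/8)²=6889/64
  (16-77/8)²=2601/64
  (6-77/8)²=841/64
  (2-77/8)²=3721/64
Σ(x-μ)² = 3167/8
σ² = (3167/8)/8 = 3167/64

σ = √(3167/64) ≈ 7.0345


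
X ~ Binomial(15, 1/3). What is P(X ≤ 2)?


P(X ≤ 2) = Σ P(X=i) for i=0..2
P(X=0) = 32768/14348907
P(X=1) = 81920/4782969
P(X=2) = 286720/4782969
Sum = 1138688/14348907

P(X ≤ 2) = 1138688/14348907 ≈ 7.94%


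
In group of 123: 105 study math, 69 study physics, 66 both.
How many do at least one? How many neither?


|A∪B| = 105+69-66 = 108
Neither = 123-108 = 15

At least one: 108; Neither: 15


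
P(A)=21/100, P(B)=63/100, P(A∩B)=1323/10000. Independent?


P(A)×P(B) = 1323/10000
P(A∩B) = 1323/10000
Equal ✓ → Independent

Yes, independent


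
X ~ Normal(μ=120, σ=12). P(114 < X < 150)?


z₁=(114-120)/12=-0.5, z₂=(150-120)/12=2.5
P = Φ(2.5) - Φ(-0.5) = 0.993790 - 0.308538 = 0.685252 ≈ 0.6853

P(114 < X < 150) ≈ 0.6853


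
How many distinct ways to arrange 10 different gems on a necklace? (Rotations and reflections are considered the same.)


Free circular arrangements: rotations and reflections both identified.
(n-1)!/2 = 9!/2 = 362880/2 = 181440

181440


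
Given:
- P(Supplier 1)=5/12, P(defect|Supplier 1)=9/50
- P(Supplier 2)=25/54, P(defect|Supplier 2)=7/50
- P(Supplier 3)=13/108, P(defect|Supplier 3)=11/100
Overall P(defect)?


P(B) = Σ P(B|Aᵢ)×P(Aᵢ)
  9/50×5/12 = 3/40
  7/50×25/54 = 7/108
  11/100×13/108 = 143/10800
Sum = 551/3600

P(defect) = 551/3600 ≈ 15.31%


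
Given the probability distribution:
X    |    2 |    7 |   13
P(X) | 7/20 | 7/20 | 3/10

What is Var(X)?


E[X] = 141/20
E[X²] = 277/4
Var(X) = E[X²] - (E[X])² = 277/4 - 19881/400 = 7819/400

Var(X) = 7819/400 ≈ 19.5475


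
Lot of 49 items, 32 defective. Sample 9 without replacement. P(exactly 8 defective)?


Hypergeometric: C(32,8)×C(17,1)/C(49,9)
= 10518300×17/2054455634 = 89405550/1027227817

P(X=8) = 89405550/1027227817 ≈ 8.70%


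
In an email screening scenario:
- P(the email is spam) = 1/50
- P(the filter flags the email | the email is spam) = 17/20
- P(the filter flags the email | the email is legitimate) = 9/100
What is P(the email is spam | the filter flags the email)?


Using Bayes' theorem:
P(A|B) = P(B|A)·P(A) / P(B)

P(the filter flags the email) = 17/20 × 1/50 + 9/100 × 49/50
= 17/1000 + 441/5000 = 263/2500

P(the email is spam|the filter flags the email) = (17/1000) / (263/2500) = 85/526

P(the email is spam|the filter flags the email) = 85/526 ≈ 16.16%


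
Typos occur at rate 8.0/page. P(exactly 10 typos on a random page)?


Poisson(λ=8.0): P(X=10) = e^(-λ)×λ^k/k!
= e^(-8.0) × 8.0^10 / 10!
≈ 0.0003354626279 × 1073741824 / 3628800 ≈ 0.099262

P(X=10) ≈ 0.099262 ≈ 9.93%


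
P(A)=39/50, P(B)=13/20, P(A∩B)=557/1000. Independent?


P(A)×P(B) = 507/1000
P(A∩B) = 557/1000
Not equal → NOT independent

No, not independent


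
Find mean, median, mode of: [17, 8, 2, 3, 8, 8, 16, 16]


Sorted: [2, 3, 8, 8, 8, 16, 16, 17]
Mean = 78/8 = 39/4
Median = 8
Freq: {17: 1, 8: 3, 2: 1, 3: 1, 16: 2}
Mode: [8]

Mean=39/4, Median=8, Mode=8


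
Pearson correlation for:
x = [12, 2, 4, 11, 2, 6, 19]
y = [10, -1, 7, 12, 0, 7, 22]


n=7, Σx=56, Σy=57, Σxy=738, Σx²=686, Σy²=827
r = (7×738 - 56×57)/√((7×686 - 56²)(7×827 - 57²))
= 1974/√(1666×2540) = 1974/√4231640 ≈ 1974/2057.0950 ≈ 0.9596

r ≈ 0.9596


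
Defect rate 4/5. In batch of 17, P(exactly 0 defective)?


Binomial: P(X=0) = C(17,0)×p^0×(1-p)^17
= 1 × 1 × 1/762939453125 = 1/762939453125

P(X=0) = 1/762939453125 ≈ 0.00%


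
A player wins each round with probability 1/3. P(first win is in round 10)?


Geometric: P(X=10) = (1-p)^(k-1)×p = (2/3)^9×1/3 = 512/59049

P(X=10) = 512/59049 ≈ 0.87%


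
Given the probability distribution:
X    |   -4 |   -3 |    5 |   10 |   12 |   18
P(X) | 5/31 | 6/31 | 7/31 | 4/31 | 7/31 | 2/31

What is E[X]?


E[X] = Σ x·P(X=x)
= (-4)×(5/31) + (-3)×(6/31) + (5)×(7/31) + (10)×(4/31) + (12)×(7/31) + (18)×(2/31)
= 157/31

E[X] = 157/31


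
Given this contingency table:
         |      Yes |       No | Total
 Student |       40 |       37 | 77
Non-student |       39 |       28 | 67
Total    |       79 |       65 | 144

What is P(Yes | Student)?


P(Yes | Student) = 40/(40+37) = 40/77

P(Yes|Student) = 40/77 ≈ 51.95%


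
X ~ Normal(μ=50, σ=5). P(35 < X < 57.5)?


z₁=(35-50)/5=-3.0, z₂=(57.5-50)/5=1.5
P = Φ(1.5) - Φ(-3.0) = 0.933193 - 0.001350 = 0.931843 ≈ 0.9318

P(35 < X < 57.5) ≈ 0.9318


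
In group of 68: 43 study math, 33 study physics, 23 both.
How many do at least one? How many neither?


|A∪B| = 43+33-23 = 53
Neither = 68-53 = 15

At least one: 53; Neither: 15


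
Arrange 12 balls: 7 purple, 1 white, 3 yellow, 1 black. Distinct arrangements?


12!/(7!×1!×3!×1!) = 15840

15840


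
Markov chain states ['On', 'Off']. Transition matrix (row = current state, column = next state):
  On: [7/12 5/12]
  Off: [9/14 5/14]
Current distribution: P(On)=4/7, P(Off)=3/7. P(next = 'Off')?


P(next=Off) = Σᵢ P(now=i)×P(i→Off)
= 4/7×5/12 + 3/7×5/14
= 5/21 + 15/98 = 115/294

P = 115/294 ≈ 0.3912


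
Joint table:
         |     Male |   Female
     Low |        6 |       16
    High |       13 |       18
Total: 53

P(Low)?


P(Low) = (6+16)/53 = 22/53

P(Low) = 22/53 ≈ 41.51%


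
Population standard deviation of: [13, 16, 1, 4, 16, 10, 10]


Mean = 70/7 = 10
  (13-10)²=9
  (16-10)²=36
  (1-10)²=81
  (4-10)²=36
  (16-10)²=36
  (10-10)²=0
  (10-10)²=0
Σ(x-μ)² = 198
σ² = 198/7

σ = √(198/7) ≈ 5.3184


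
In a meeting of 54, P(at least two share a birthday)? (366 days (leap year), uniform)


P(all different) = Π(366-i)/366 for i=0..53
= 0.016316
P(match) = 1 - 0.016316 = 0.983684

P ≈ 0.9837 ≈ 98.37%


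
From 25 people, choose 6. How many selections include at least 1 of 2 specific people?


Complement: C(25,6) - C(23,6) = 177100 - 100947 = 76153

76153


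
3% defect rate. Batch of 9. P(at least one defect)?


P(all good) = (97/100)^9 = 760231058654565217/1000000000000000000
P(≥1 defect) = 239768941345434783/1000000000000000000

P = 239768941345434783/1000000000000000000 ≈ 23.98%


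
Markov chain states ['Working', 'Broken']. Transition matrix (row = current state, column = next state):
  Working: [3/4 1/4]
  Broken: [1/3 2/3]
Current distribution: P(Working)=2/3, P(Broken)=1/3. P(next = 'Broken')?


P(next=Broken) = Σᵢ P(now=i)×P(i→Broken)
= 2/3×1/4 + 1/3×2/3
= 1/6 + 2/9 = 7/18

P = 7/18 ≈ 0.3889


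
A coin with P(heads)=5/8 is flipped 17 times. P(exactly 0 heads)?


Binomial: P(X=0) = C(17,0)×p^0×(1-p)^17
= 1 × 1 × 129140163/2251799813685248 = 129140163/2251799813685248

P(X=0) = 129140163/2251799813685248 ≈ 0.00%


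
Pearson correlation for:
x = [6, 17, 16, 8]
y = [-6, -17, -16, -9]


n=4, Σx=47, Σy=-48, Σxy=-653, Σx²=645, Σy²=662
r = (4×(-653) - 47×(-48))/√((4×645 - 47²)(4×662 - (-48)²))
= -356/√(371×344) = -356/√127624 ≈ -356/357.2450 ≈ -0.9965

r ≈ -0.9965


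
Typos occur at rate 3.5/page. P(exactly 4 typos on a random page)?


Poisson(λ=3.5): P(X=4) = e^(-λ)×λ^k/k!
= e^(-3.5) × 3.5^4 / 4!
≈ 0.03019738342 × 150.0625 / 24 ≈ 0.188812

P(X=4) ≈ 0.188812 ≈ 18.88%


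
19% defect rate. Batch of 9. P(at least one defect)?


P(all good) = (81/100)^9 = 150094635296999121/1000000000000000000
P(≥1 defect) = 849905364703000879/1000000000000000000

P = 849905364703000879/1000000000000000000 ≈ 84.99%


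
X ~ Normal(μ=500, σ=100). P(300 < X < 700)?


z₁=(300-500)/100=-2.0, z₂=(700-500)/100=2.0
P = Φ(2.0) - Φ(-2.0) = 0.977250 - 0.022750 = 0.954500 ≈ 0.9545

P(300 < X < 700) ≈ 0.9545


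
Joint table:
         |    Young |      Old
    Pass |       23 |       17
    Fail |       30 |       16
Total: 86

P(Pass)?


P(Pass) = (23+17)/86 = 40/86 = 20/43

P(Pass) = 20/43 ≈ 46.51%


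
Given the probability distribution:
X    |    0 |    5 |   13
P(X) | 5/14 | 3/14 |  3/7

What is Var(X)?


E[X] = 93/14
E[X²] = 1089/14
Var(X) = E[X²] - (E[X])² = 1089/14 - 8649/196 = 6597/196

Var(X) = 6597/196 ≈ 33.6582


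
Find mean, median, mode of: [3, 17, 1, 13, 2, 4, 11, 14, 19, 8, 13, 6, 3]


Sorted: [1, 2, 3, 3, 4, 6, 8, 11, 13, 13, 14, 17, 19]
Mean = 114/13
Median = 8
Freq: {3: 2, 17: 1, 1: 1, 13: 2, 2: 1, 4: 1, 11: 1, 14: 1, 19: 1, 8: 1, 6: 1}
Mode: [3, 13]

Mean=114/13, Median=8, Mode=[3, 13]


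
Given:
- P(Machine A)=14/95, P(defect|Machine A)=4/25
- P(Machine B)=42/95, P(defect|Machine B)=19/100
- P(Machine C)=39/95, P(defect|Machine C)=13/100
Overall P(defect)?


P(B) = Σ P(B|Aᵢ)×P(Aᵢ)
  4/25×14/95 = 56/2375
  19/100×42/95 = 21/250
  13/100×39/95 = 507/9500
Sum = 1529/9500

P(defect) = 1529/9500 ≈ 16.09%


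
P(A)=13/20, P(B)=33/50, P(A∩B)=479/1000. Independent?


P(A)×P(B) = 429/1000
P(A∩B) = 479/1000
Not equal → NOT independent

No, not independent


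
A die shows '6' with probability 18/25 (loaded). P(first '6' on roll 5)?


Geometric: P(X=5) = (1-p)^(k-1)×p = (7/25)^4×18/25 = 43218/9765625

P(X=5) = 43218/9765625 ≈ 0.44%


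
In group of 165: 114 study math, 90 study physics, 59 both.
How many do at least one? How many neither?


|A∪B| = 114+90-59 = 145
Neither = 165-145 = 20

At least one: 145; Neither: 20


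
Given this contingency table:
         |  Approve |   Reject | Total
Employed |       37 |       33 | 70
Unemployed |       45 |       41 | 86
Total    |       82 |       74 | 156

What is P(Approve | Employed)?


P(Approve | Employed) = 37/(37+33) = 37/70

P(Approve|Employed) = 37/70 ≈ 52.86%


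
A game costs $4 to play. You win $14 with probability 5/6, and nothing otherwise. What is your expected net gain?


E[gain] = (14-4)×5/6 + (-4)×1/6
= 25/3 - 2/3 = 23/3

Expected net gain = $23/3 ≈ $7.67


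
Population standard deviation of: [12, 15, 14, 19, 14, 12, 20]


Mean = 106/7
  (12-106/7)²=484/49
  (15-106/7)²=1/49
  (14-106/7)²=64/49
  (19-106/7)²=729/49
  (14-106/7)²=64/49
  (12-106/7)²=484/49
  (20-106/7)²=1156/49
Σ(x-μ)² = 426/7
σ² = (426/7)/7 = 426/49

σ = √(426/49) ≈ 2.9485


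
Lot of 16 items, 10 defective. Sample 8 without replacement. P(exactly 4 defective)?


Hypergeometric: C(10,4)×C(6,4)/C(16,8)
= 210×15/12870 = 35/143

P(X=4) = 35/143 ≈ 24.48%


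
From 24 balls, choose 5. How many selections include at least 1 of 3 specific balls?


Complement: C(24,5) - C(21,5) = 42504 - 20349 = 22155

22155


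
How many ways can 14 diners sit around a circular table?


Circular arrangements of 14 distinct objects: fix one position to break rotational symmetry.
(n-1)! = 13! = 6227020800

6227020800


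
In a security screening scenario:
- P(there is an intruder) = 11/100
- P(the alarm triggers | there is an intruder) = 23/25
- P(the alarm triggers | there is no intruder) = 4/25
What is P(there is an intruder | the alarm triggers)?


Using Bayes' theorem:
P(A|B) = P(B|A)·P(A) / P(B)

P(the alarm triggers) = 23/25 × 11/100 + 4/25 × 89/100
= 253/2500 + 89/625 = 609/2500

P(there is an intruder|the alarm triggers) = (253/2500) / (609/2500) = 253/609

P(there is an intruder|the alarm triggers) = 253/609 ≈ 41.54%


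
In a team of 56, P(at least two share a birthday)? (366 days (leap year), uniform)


P(all different) = Π(366-i)/366 for i=0..55
= 0.011818
P(match) = 1 - 0.011818 = 0.988182

P ≈ 0.9882 ≈ 98.82%


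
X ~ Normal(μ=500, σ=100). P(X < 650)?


z = (650-500)/100 = 1.5
P(Z < 1.5) = 0.9332

P(X < 650) ≈ 0.9332


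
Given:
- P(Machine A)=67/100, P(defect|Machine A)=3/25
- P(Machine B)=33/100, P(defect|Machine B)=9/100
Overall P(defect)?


P(B) = Σ P(B|Aᵢ)×P(Aᵢ)
  3/25×67/100 = 201/2500
  9/100×33/100 = 297/10000
Sum = 1101/10000

P(defect) = 1101/10000 ≈ 11.01%


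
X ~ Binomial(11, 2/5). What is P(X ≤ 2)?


P(X ≤ 2) = Σ P(X=i) for i=0..2
P(X=0) = 177147/48828125
P(X=1) = 1299078/48828125
P(X=2) = 866052/9765625
Sum = 1161297/9765625

P(X ≤ 2) = 1161297/9765625 ≈ 11.89%


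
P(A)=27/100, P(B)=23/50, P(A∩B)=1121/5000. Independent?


P(A)×P(B) = 621/5000
P(A∩B) = 1121/5000
Not equal → NOT independent

No, not independent


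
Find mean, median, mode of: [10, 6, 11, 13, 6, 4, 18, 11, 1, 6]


Sorted: [1, 4, 6, 6, 6, 10, 11, 11, 13, 18]
Mean = 86/10 = 43/5
Median = 8
Freq: {10: 1, 6: 3, 11: 2, 13: 1, 4: 1, 18: 1, 1: 1}
Mode: [6]

Mean=43/5, Median=8, Mode=6


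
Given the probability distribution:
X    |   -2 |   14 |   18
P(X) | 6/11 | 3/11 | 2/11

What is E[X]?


E[X] = Σ x·P(X=x)
= (-2)×(6/11) + (14)×(3/11) + (18)×(2/11)
= 6

E[X] = 6


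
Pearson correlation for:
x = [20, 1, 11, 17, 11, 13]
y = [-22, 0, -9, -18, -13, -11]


n=6, Σx=73, Σy=-73, Σxy=-1131, Σx²=1101, Σy²=1179
r = (6×(-1131) - 73×(-73))/√((6×1101 - 73²)(6×1179 - (-73)²))
= -1457/√(1277×1745) = -1457/√2228365 ≈ -1457/1492.7709 ≈ -0.9760

r ≈ -0.9760


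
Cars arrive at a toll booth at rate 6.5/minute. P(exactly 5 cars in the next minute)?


Poisson(λ=6.5): P(X=5) = e^(-λ)×λ^k/k!
= e^(-6.5) × 6.5^5 / 5!
≈ 0.001503439193 × 11602.90625 / 120 ≈ 0.145369

P(X=5) ≈ 0.145369 ≈ 14.54%


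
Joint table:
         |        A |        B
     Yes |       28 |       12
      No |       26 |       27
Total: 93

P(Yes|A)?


P(Yes|A) = 28/(28+26) = 28/54 = 14/27

P = 14/27 ≈ 51.85%


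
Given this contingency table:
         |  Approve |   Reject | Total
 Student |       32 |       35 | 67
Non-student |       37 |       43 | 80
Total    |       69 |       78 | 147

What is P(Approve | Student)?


P(Approve | Student) = 32/(32+35) = 32/67

P(Approve|Student) = 32/67 ≈ 47.76%


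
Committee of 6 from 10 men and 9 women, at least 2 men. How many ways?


Count by #men:
  2M,4W: C(10,2)×C(9,4)=5670
  3M,3W: C(10,3)×C(9,3)=10080
  4M,2W: C(10,4)×C(9,2)=7560
  5M,1W: C(10,5)×C(9,1)=2268
  6M,0W: C(10,6)×C(9,0)=210
Total = 25788

25788


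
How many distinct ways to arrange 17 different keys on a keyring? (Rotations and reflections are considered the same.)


Free circular arrangements: rotations and reflections both identified.
(n-1)!/2 = 16!/2 = 20922789888000/2 = 10461394944000

10461394944000


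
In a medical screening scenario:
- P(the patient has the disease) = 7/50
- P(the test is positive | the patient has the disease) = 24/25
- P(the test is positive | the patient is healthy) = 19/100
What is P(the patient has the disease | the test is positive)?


Using Bayes' theorem:
P(A|B) = P(B|A)·P(A) / P(B)

P(the test is positive) = 24/25 × 7/50 + 19/100 × 43/50
= 84/625 + 817/5000 = 1489/5000

P(the patient has the disease|the test is positive) = (84/625) / (1489/5000) = 672/1489

P(the patient has the disease|the test is positive) = 672/1489 ≈ 45.13%


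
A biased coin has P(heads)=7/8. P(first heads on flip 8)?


Geometric: P(X=8) = (1-p)^(k-1)×p = (1/8)^7×7/8 = 7/16777216

P(X=8) = 7/16777216 ≈ 0.00%


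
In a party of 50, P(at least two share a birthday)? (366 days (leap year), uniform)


P(all different) = Π(366-i)/366 for i=0..49
= 0.029927
P(match) = 1 - 0.029927 = 0.970073

P ≈ 0.9701 ≈ 97.01%


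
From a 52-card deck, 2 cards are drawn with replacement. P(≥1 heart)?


P(not a heart) = 39/52 = 3/4
P(none in 2 draws) = (3/4)^2 = 9/16
P(≥1 heart) = 1 - 9/16 = 7/16

P = 7/16 ≈ 43.75%


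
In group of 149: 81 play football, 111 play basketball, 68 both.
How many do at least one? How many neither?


|A∪B| = 81+111-68 = 124
Neither = 149-124 = 25

At least one: 124; Neither: 25


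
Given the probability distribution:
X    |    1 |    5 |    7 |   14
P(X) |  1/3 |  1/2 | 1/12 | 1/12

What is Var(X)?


E[X] = 55/12
E[X²] = 133/4
Var(X) = E[X²] - (E[X])² = 133/4 - 3025/144 = 1763/144

Var(X) = 1763/144 ≈ 12.2431


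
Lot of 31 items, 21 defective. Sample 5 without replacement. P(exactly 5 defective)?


Hypergeometric: C(21,5)×C(10,0)/C(31,5)
= 20349×1/169911 = 323/2697

P(X=5) = 323/2697 ≈ 11.98%


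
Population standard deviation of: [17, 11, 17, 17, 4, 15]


Mean = 81/6 = 27/2
  (17-27/2)²=49/4
  (11-27/2)²=25/4
  (17-27/2)²=49/4
  (17-27/2)²=49/4
  (4-27/2)²=361/4
  (15-27/2)²=9/4
Σ(x-μ)² = 271/2
σ² = (271/2)/6 = 271/12

σ = √(271/12) ≈ 4.7522


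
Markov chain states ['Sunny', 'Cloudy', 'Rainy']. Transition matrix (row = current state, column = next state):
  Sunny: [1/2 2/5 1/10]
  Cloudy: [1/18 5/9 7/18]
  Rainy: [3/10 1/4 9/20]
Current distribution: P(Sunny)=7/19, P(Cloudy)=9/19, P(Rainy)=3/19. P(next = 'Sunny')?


P(next=Sunny) = Σᵢ P(now=i)×P(i→Sunny)
= 7/19×1/2 + 9/19×1/18 + 3/19×3/10
= 7/38 + 1/38 + 9/190 = 49/190

P = 49/190 ≈ 0.2579


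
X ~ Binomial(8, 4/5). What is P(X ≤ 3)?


P(X ≤ 3) = Σ P(X=i) for i=0..3
P(X=0) = 1/390625
P(X=1) = 32/390625
P(X=2) = 448/390625
P(X=3) = 3584/390625
Sum = 813/78125

P(X ≤ 3) = 813/78125 ≈ 1.04%


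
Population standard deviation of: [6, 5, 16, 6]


Mean = 33/4
  (6-33/4)²=81/16
  (5-33/4)²=169/16
  (16-33/4)²=961/16
  (6-33/4)²=81/16
Σ(x-μ)² = 323/4
σ² = (323/4)/4 = 323/16

σ = √(323/16) ≈ 4.4931


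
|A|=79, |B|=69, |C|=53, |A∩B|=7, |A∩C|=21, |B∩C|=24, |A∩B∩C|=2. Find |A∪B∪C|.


|A∪B∪C| = 79+69+53-7-21-24+2 = 151

|A∪B∪C| = 151


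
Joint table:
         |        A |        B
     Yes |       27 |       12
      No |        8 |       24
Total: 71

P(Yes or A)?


P(Yes∨A) = P(Yes) + P(A) - P(Yes∧A)
= (39 + 35 - 27)/71 = 47/71

P = 47/71 ≈ 66.20%


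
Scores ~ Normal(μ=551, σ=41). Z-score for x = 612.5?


z = (x - μ)/σ = (612.5 - 551)/41 = 1.5

z = 1.5


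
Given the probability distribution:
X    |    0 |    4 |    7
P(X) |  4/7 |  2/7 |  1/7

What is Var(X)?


E[X] = 15/7
E[X²] = 81/7
Var(X) = E[X²] - (E[X])² = 81/7 - 225/49 = 342/49

Var(X) = 342/49 ≈ 6.9796


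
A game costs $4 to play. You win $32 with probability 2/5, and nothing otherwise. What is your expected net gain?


E[gain] = (32-4)×2/5 + (-4)×3/5
= 56/5 - 12/5 = 44/5

Expected net gain = $44/5 ≈ $8.80
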